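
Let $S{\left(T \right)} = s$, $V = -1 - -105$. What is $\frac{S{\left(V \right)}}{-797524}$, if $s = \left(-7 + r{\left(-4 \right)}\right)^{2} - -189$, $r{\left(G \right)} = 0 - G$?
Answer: $- \frac{99}{398762} \approx -0.00024827$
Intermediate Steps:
$r{\left(G \right)} = - G$
$V = 104$ ($V = -1 + 105 = 104$)
$s = 198$ ($s = \left(-7 - -4\right)^{2} - -189 = \left(-7 + 4\right)^{2} + 189 = \left(-3\right)^{2} + 189 = 9 + 189 = 198$)
$S{\left(T \right)} = 198$
$\frac{S{\left(V \right)}}{-797524} = \frac{198}{-797524} = 198 \left(- \frac{1}{797524}\right) = - \frac{99}{398762}$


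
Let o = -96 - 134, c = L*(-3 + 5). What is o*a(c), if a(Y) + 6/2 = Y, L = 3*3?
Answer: -3450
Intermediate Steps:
L = 9
c = 18 (c = 9*(-3 + 5) = 9*2 = 18)
a(Y) = -3 + Y
o = -230
o*a(c) = -230*(-3 + 18) = -230*15 = -3450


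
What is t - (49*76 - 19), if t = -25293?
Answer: -28998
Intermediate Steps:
t - (49*76 - 19) = -25293 - (49*76 - 19) = -25293 - (3724 - 19) = -25293 - 1*3705 = -25293 - 3705 = -28998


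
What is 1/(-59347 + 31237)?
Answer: -1/28110 ≈ -3.5575e-5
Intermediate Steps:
1/(-59347 + 31237) = 1/(-28110) = -1/28110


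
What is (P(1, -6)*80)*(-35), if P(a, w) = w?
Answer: 16800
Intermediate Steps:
(P(1, -6)*80)*(-35) = -6*80*(-35) = -480*(-35) = 16800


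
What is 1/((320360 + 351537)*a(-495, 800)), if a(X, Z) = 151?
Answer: 1/101456447 ≈ 9.8564e-9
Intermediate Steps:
1/((320360 + 351537)*a(-495, 800)) = 1/((320360 + 351537)*151) = (1/151)/671897 = (1/671897)*(1/151) = 1/101456447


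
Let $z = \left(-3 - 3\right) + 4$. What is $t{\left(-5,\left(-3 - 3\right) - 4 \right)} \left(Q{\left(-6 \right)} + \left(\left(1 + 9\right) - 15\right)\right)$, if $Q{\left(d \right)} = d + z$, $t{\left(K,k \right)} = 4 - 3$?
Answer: $-13$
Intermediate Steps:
$z = -2$ ($z = -6 + 4 = -2$)
$t{\left(K,k \right)} = 1$ ($t{\left(K,k \right)} = 4 - 3 = 1$)
$Q{\left(d \right)} = -2 + d$ ($Q{\left(d \right)} = d - 2 = -2 + d$)
$t{\left(-5,\left(-3 - 3\right) - 4 \right)} \left(Q{\left(-6 \right)} + \left(\left(1 + 9\right) - 15\right)\right) = 1 \left(\left(-2 - 6\right) + \left(\left(1 + 9\right) - 15\right)\right) = 1 \left(-8 + \left(10 - 15\right)\right) = 1 \left(-8 - 5\right) = 1 \left(-13\right) = -13$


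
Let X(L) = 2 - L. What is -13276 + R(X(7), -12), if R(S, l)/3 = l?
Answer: -13312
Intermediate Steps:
R(S, l) = 3*l
-13276 + R(X(7), -12) = -13276 + 3*(-12) = -13276 - 36 = -13312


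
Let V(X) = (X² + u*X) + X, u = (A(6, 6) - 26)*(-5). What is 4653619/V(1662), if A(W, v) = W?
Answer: 4653619/2930106 ≈ 1.5882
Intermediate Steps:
u = 100 (u = (6 - 26)*(-5) = -20*(-5) = 100)
V(X) = X² + 101*X (V(X) = (X² + 100*X) + X = X² + 101*X)
4653619/V(1662) = 4653619/((1662*(101 + 1662))) = 4653619/((1662*1763)) = 4653619/2930106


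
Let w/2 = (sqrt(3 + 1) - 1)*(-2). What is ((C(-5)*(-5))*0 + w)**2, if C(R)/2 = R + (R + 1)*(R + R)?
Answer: 16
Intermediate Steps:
C(R) = 2*R + 4*R*(1 + R) (C(R) = 2*(R + (R + 1)*(R + R)) = 2*(R + (1 + R)*(2*R)) = 2*(R + 2*R*(1 + R)) = 2*R + 4*R*(1 + R))
w = -4 (w = 2*((sqrt(3 + 1) - 1)*(-2)) = 2*((sqrt(4) - 1)*(-2)) = 2*((2 - 1)*(-2)) = 2*(1*(-2)) = 2*(-2) = -4)
((C(-5)*(-5))*0 + w)**2 = (((2*(-5)*(3 + 2*(-5)))*(-5))*0 - 4)**2 = (((2*(-5)*(3 - 10))*(-5))*0 - 4)**2 = (((2*(-5)*(-7))*(-5))*0 - 4)**2 = ((70*(-5))*0 - 4)**2 = (-350*0 - 4)**2 = (0 - 4)**2 = (-4)**2 = 16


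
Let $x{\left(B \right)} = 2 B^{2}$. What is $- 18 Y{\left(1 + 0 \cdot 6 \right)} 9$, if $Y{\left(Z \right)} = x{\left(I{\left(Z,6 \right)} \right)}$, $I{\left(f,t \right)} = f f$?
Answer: $-324$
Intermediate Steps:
$I{\left(f,t \right)} = f^{2}$
$Y{\left(Z \right)} = 2 Z^{4}$ ($Y{\left(Z \right)} = 2 \left(Z^{2}\right)^{2} = 2 Z^{4}$)
$- 18 Y{\left(1 + 0 \cdot 6 \right)} 9 = - 18 \cdot 2 \left(1 + 0 \cdot 6\right)^{4} \cdot 9 = - 18 \cdot 2 \left(1 + 0\right)^{4} \cdot 9 = - 18 \cdot 2 \cdot 1^{4} \cdot 9 = - 18 \cdot 2 \cdot 1 \cdot 9 = \left(-18\right) 2 \cdot 9 = \left(-36\right) 9 = -324$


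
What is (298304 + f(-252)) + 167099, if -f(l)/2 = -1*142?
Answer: 465687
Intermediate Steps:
f(l) = 284 (f(l) = -(-2)*142 = -2*(-142) = 284)
(298304 + f(-252)) + 167099 = (298304 + 284) + 167099 = 298588 + 167099 = 465687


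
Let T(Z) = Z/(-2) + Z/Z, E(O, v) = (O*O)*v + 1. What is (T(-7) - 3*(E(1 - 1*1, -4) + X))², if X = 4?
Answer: 441/4 ≈ 110.25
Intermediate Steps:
E(O, v) = 1 + v*O² (E(O, v) = O²*v + 1 = v*O² + 1 = 1 + v*O²)
T(Z) = 1 - Z/2 (T(Z) = Z*(-½) + 1 = -Z/2 + 1 = 1 - Z/2)
(T(-7) - 3*(E(1 - 1*1, -4) + X))² = ((1 - ½*(-7)) - 3*((1 - 4*(1 - 1*1)²) + 4))² = ((1 + 7/2) - 3*((1 - 4*(1 - 1)²) + 4))² = (9/2 - 3*((1 - 4*0²) + 4))² = (9/2 - 3*((1 - 4*0) + 4))² = (9/2 - 3*((1 + 0) + 4))² = (9/2 - 3*(1 + 4))² = (9/2 - 3*5)² = (9/2 - 15)² = (-21/2)² = 441/4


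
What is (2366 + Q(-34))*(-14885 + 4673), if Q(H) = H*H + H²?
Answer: -47771736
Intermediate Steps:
Q(H) = 2*H² (Q(H) = H² + H² = 2*H²)
(2366 + Q(-34))*(-14885 + 4673) = (2366 + 2*(-34)²)*(-14885 + 4673) = (2366 + 2*1156)*(-10212) = (2366 + 2312)*(-10212) = 4678*(-10212) = -47771736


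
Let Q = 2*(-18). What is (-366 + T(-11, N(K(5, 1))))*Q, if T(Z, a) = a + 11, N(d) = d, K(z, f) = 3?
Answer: 12672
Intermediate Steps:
T(Z, a) = 11 + a
Q = -36
(-366 + T(-11, N(K(5, 1))))*Q = (-366 + (11 + 3))*(-36) = (-366 + 14)*(-36) = -352*(-36) = 12672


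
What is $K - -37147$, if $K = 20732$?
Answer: $57879$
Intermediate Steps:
$K - -37147 = 20732 - -37147 = 20732 + 37147 = 57879$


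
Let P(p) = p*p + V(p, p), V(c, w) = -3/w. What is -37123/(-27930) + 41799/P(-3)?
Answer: 11678173/2793 ≈ 4181.2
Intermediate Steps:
P(p) = p**2 - 3/p (P(p) = p*p - 3/p = p**2 - 3/p)
-37123/(-27930) + 41799/P(-3) = -37123/(-27930) + 41799/(((-3 + (-3)**3)/(-3))) = -37123*(-1/27930) + 41799/((-(-3 - 27)/3)) = 37123/27930 + 41799/((-1/3*(-30))) = 37123/27930 + 41799/10 = 11678173/2793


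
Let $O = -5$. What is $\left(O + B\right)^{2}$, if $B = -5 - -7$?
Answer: $9$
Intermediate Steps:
$B = 2$ ($B = -5 + 7 = 2$)
$\left(O + B\right)^{2} = \left(-5 + 2\right)^{2} = \left(-3\right)^{2} = 9$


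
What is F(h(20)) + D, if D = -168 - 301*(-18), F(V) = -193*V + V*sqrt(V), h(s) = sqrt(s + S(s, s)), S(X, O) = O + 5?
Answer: 5250 - 579*sqrt(5) + 3*sqrt(3)*5**(3/4) ≈ 3972.7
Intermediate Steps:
S(X, O) = 5 + O
h(s) = sqrt(5 + 2*s) (h(s) = sqrt(s + (5 + s)) = sqrt(5 + 2*s))
F(V) = V**(3/2) - 193*V (F(V) = -193*V + V**(3/2) = V**(3/2) - 193*V)
D = 5250 (D = -168 + 5418 = 5250)
F(h(20)) + D = ((sqrt(5 + 2*20))**(3/2) - 193*sqrt(5 + 2*20)) + 5250 = ((sqrt(5 + 40))**(3/2) - 193*sqrt(5 + 40)) + 5250 = ((sqrt(45))**(3/2) - 579*sqrt(5)) + 5250 = ((3*sqrt(5))**(3/2) - 579*sqrt(5)) + 5250 = (3*sqrt(3)*5**(3/4) - 579*sqrt(5)) + 5250 = (-579*sqrt(5) + 3*sqrt(3)*5**(3/4)) + 5250 = 5250 - 579*sqrt(5) + 3*sqrt(3)*5**(3/4)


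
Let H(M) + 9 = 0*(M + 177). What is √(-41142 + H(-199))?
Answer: I*√41151 ≈ 202.86*I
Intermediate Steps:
H(M) = -9 (H(M) = -9 + 0*(M + 177) = -9 + 0*(177 + M) = -9 + 0 = -9)
√(-41142 + H(-199)) = √(-41142 - 9) = √(-41151) = I*√41151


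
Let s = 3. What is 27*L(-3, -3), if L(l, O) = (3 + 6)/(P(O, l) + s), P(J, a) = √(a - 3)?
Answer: 243/5 - 81*I*√6/5 ≈ 48.6 - 39.682*I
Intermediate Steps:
P(J, a) = √(-3 + a)
L(l, O) = 9/(3 + √(-3 + l)) (L(l, O) = (3 + 6)/(√(-3 + l) + 3) = 9/(3 + √(-3 + l)))
27*L(-3, -3) = 27*(9/(3 + √(-3 - 3))) = 27*(9/(3 + √(-6))) = 27*(9/(3 + I*√6)) = 243/(3 + I*√6)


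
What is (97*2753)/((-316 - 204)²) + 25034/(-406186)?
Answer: 50849561013/54916347200 ≈ 0.92595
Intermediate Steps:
(97*2753)/((-316 - 204)²) + 25034/(-406186) = 267041/((-520)²) + 25034*(-1/406186) = 267041/270400 - 12517/203093 = 50849561013/54916347200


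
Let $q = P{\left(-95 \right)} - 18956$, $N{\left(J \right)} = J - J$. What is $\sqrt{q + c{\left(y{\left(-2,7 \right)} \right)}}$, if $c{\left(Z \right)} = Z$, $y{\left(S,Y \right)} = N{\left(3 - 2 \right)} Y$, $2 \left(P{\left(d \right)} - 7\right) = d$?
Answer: $\frac{i \sqrt{75986}}{2} \approx 137.83 i$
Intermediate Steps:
$P{\left(d \right)} = 7 + \frac{d}{2}$
$N{\left(J \right)} = 0$
$y{\left(S,Y \right)} = 0$ ($y{\left(S,Y \right)} = 0 Y = 0$)
$q = - \frac{37993}{2}$ ($q = \left(7 + \frac{1}{2} \left(-95\right)\right) - 18956 = \left(7 - \frac{95}{2}\right) - 18956 = - \frac{81}{2} - 18956 = - \frac{37993}{2} \approx -18997.0$)
$\sqrt{q + c{\left(y{\left(-2,7 \right)} \right)}} = \sqrt{- \frac{37993}{2} + 0} = \sqrt{- \frac{37993}{2}} = \frac{i \sqrt{75986}}{2}$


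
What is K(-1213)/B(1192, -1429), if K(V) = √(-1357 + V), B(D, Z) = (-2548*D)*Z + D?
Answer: I*√2570/4340182856 ≈ 1.168e-8*I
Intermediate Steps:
B(D, Z) = D - 2548*D*Z (B(D, Z) = -2548*D*Z + D = D - 2548*D*Z)
K(-1213)/B(1192, -1429) = √(-1357 - 1213)/((1192*(1 - 2548*(-1429)))) = √(-2570)/((1192*(1 + 3641092))) = (I*√2570)/((1192*3641093)) = (I*√2570)/4340182856 = (I*√2570)*(1/4340182856) = I*√2570/4340182856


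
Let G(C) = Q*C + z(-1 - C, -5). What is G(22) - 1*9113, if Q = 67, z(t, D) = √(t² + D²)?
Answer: -7639 + √554 ≈ -7615.5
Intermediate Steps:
z(t, D) = √(D² + t²)
G(C) = √(25 + (-1 - C)²) + 67*C (G(C) = 67*C + √((-5)² + (-1 - C)²) = 67*C + √(25 + (-1 - C)²) = √(25 + (-1 - C)²) + 67*C)
G(22) - 1*9113 = (√(25 + (1 + 22)²) + 67*22) - 1*9113 = (√(25 + 23²) + 1474) - 9113 = (√(25 + 529) + 1474) - 9113 = (√554 + 1474) - 9113 = (1474 + √554) - 9113 = -7639 + √554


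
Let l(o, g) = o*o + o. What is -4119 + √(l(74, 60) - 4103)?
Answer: -4119 + √1447 ≈ -4081.0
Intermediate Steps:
l(o, g) = o + o² (l(o, g) = o² + o = o + o²)
-4119 + √(l(74, 60) - 4103) = -4119 + √(74*(1 + 74) - 4103) = -4119 + √(74*75 - 4103) = -4119 + √(5550 - 4103) = -4119 + √1447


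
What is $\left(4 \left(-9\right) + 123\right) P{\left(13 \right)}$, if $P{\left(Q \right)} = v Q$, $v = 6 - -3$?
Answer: $10179$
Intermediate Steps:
$v = 9$ ($v = 6 + 3 = 9$)
$P{\left(Q \right)} = 9 Q$
$\left(4 \left(-9\right) + 123\right) P{\left(13 \right)} = \left(4 \left(-9\right) + 123\right) 9 \cdot 13 = \left(-36 + 123\right) 117 = 87 \cdot 117 = 10179$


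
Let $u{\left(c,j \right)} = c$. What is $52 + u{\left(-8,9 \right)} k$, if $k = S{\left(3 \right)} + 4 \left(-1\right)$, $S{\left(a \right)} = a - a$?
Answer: $84$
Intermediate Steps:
$S{\left(a \right)} = 0$
$k = -4$ ($k = 0 + 4 \left(-1\right) = 0 - 4 = -4$)
$52 + u{\left(-8,9 \right)} k = 52 - -32 = 52 + 32 = 84$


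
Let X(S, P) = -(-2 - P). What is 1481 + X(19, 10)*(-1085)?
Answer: -11539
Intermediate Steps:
X(S, P) = 2 + P
1481 + X(19, 10)*(-1085) = 1481 + (2 + 10)*(-1085) = 1481 + 12*(-1085) = 1481 - 13020 = -11539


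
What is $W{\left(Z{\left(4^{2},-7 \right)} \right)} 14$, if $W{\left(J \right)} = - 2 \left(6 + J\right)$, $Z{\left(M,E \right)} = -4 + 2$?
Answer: $-112$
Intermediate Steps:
$Z{\left(M,E \right)} = -2$
$W{\left(J \right)} = -12 - 2 J$
$W{\left(Z{\left(4^{2},-7 \right)} \right)} 14 = \left(-12 - -4\right) 14 = \left(-12 + 4\right) 14 = \left(-8\right) 14 = -112$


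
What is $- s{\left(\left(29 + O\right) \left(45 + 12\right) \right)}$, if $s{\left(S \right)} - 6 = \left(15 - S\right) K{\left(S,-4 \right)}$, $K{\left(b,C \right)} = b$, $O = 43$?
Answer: $16781250$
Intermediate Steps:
$s{\left(S \right)} = 6 + S \left(15 - S\right)$ ($s{\left(S \right)} = 6 + \left(15 - S\right) S = 6 + S \left(15 - S\right)$)
$- s{\left(\left(29 + O\right) \left(45 + 12\right) \right)} = - (6 - \left(\left(29 + 43\right) \left(45 + 12\right)\right)^{2} + 15 \left(29 + 43\right) \left(45 + 12\right)) = - (6 - \left(72 \cdot 57\right)^{2} + 15 \cdot 72 \cdot 57) = - (6 - 4104^{2} + 15 \cdot 4104) = - (6 - 16842816 + 61560) = \left(-1\right) \left(-16781250\right) = 16781250$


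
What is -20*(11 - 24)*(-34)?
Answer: -8840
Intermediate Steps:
-20*(11 - 24)*(-34) = -20*(-13)*(-34) = 260*(-34) = -8840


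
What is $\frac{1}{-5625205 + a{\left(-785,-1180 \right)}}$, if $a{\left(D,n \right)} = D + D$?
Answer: $- \frac{1}{5626775} \approx -1.7772 \cdot 10^{-7}$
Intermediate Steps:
$a{\left(D,n \right)} = 2 D$
$\frac{1}{-5625205 + a{\left(-785,-1180 \right)}} = \frac{1}{-5625205 + 2 \left(-785\right)} = \frac{1}{-5625205 - 1570} = \frac{1}{-5626775} = - \frac{1}{5626775}$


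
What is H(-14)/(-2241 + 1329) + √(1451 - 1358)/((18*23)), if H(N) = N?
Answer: 7/456 + √93/414 ≈ 0.038645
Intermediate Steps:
H(-14)/(-2241 + 1329) + √(1451 - 1358)/((18*23)) = -14/(-2241 + 1329) + √(1451 - 1358)/((18*23)) = -14/(-912) + √93/414 = -14*(-1/912) + √93*(1/414) = 7/456 + √93/414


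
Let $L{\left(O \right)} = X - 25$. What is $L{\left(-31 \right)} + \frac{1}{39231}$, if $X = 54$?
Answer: $\frac{1137700}{39231} \approx 29.0$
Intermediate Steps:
$L{\left(O \right)} = 29$ ($L{\left(O \right)} = 54 - 25 = 29$)
$L{\left(-31 \right)} + \frac{1}{39231} = 29 + \frac{1}{39231} = \frac{1137700}{39231}$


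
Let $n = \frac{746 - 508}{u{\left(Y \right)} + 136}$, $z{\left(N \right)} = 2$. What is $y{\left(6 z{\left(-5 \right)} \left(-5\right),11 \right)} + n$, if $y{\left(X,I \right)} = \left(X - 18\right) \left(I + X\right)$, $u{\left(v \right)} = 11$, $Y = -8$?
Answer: $\frac{80296}{21} \approx 3823.6$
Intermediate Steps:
$n = \frac{34}{21}$ ($n = \frac{746 - 508}{11 + 136} = \frac{238}{147} = 238 \cdot \frac{1}{147} = \frac{34}{21} \approx 1.619$)
$y{\left(X,I \right)} = \left(-18 + X\right) \left(I + X\right)$
$y{\left(6 z{\left(-5 \right)} \left(-5\right),11 \right)} + n = \left(\left(6 \cdot 2 \left(-5\right)\right)^{2} - 198 - 18 \cdot 6 \cdot 2 \left(-5\right) + 11 \cdot 6 \cdot 2 \left(-5\right)\right) + \frac{34}{21} = \left(\left(12 \left(-5\right)\right)^{2} - 198 - 18 \cdot 12 \left(-5\right) + 11 \cdot 12 \left(-5\right)\right) + \frac{34}{21} = \left(\left(-60\right)^{2} - 198 - -1080 + 11 \left(-60\right)\right) + \frac{34}{21} = \left(3600 - 198 + 1080 - 660\right) + \frac{34}{21} = 3822 + \frac{34}{21} = \frac{80296}{21}$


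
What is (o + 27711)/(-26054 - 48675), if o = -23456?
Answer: -4255/74729 ≈ -0.056939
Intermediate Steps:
(o + 27711)/(-26054 - 48675) = (-23456 + 27711)/(-26054 - 48675) = 4255/(-74729) = 4255*(-1/74729) = -4255/74729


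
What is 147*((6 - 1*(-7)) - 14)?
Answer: -147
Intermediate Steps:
147*((6 - 1*(-7)) - 14) = 147*((6 + 7) - 14) = 147*(13 - 14) = 147*(-1) = -147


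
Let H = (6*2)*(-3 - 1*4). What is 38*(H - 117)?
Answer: -7638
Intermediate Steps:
H = -84 (H = 12*(-3 - 4) = 12*(-7) = -84)
38*(H - 117) = 38*(-84 - 117) = 38*(-201) = -7638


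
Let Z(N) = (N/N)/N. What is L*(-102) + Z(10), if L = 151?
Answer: -154019/10 ≈ -15402.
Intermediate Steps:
Z(N) = 1/N
L*(-102) + Z(10) = 151*(-102) + 1/10 = -15402 + ⅒ = -154019/10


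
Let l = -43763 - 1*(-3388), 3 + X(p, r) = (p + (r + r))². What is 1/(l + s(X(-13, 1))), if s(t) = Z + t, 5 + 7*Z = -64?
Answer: -7/281868 ≈ -2.4834e-5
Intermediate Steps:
Z = -69/7 (Z = -5/7 + (⅐)*(-64) = -5/7 - 64/7 = -69/7 ≈ -9.8571)
X(p, r) = -3 + (p + 2*r)² (X(p, r) = -3 + (p + (r + r))² = -3 + (p + 2*r)²)
s(t) = -69/7 + t
l = -40375 (l = -43763 + 3388 = -40375)
1/(l + s(X(-13, 1))) = 1/(-40375 + (-69/7 + (-3 + (-13 + 2*1)²))) = 1/(-40375 + (-69/7 + (-3 + (-13 + 2)²))) = 1/(-40375 + (-69/7 + (-3 + (-11)²))) = 1/(-40375 + (-69/7 + (-3 + 121))) = 1/(-40375 + (-69/7 + 118)) = 1/(-40375 + 757/7) = 1/(-281868/7) = -7/281868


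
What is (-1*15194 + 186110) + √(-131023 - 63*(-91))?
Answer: 170916 + I*√125290 ≈ 1.7092e+5 + 353.96*I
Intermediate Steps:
(-1*15194 + 186110) + √(-131023 - 63*(-91)) = (-15194 + 186110) + √(-131023 + 5733) = 170916 + √(-125290) = 170916 + I*√125290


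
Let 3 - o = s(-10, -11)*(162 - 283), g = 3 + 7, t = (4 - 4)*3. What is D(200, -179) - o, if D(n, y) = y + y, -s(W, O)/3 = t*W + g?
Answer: 3269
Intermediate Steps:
t = 0 (t = 0*3 = 0)
g = 10
s(W, O) = -30 (s(W, O) = -3*(0*W + 10) = -3*(0 + 10) = -3*10 = -30)
D(n, y) = 2*y
o = -3627 (o = 3 - (-30)*(162 - 283) = 3 - (-30)*(-121) = 3 - 1*3630 = 3 - 3630 = -3627)
D(200, -179) - o = 2*(-179) - 1*(-3627) = -358 + 3627 = 3269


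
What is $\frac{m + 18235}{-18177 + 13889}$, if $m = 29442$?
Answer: $- \frac{47677}{4288} \approx -11.119$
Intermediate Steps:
$\frac{m + 18235}{-18177 + 13889} = \frac{29442 + 18235}{-18177 + 13889} = \frac{47677}{-4288} = 47677 \left(- \frac{1}{4288}\right) = - \frac{47677}{4288}$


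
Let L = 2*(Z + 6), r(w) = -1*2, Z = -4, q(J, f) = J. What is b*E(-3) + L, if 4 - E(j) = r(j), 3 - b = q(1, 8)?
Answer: 16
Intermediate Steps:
b = 2 (b = 3 - 1*1 = 3 - 1 = 2)
r(w) = -2
E(j) = 6 (E(j) = 4 - 1*(-2) = 4 + 2 = 6)
L = 4 (L = 2*(-4 + 6) = 2*2 = 4)
b*E(-3) + L = 2*6 + 4 = 12 + 4 = 16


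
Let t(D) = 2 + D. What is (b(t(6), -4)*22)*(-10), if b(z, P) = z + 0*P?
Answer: -1760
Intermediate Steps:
b(z, P) = z (b(z, P) = z + 0 = z)
(b(t(6), -4)*22)*(-10) = ((2 + 6)*22)*(-10) = (8*22)*(-10) = 176*(-10) = -1760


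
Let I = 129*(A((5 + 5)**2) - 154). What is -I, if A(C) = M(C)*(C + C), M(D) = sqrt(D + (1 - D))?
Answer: -5934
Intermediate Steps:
M(D) = 1 (M(D) = sqrt(1) = 1)
A(C) = 2*C (A(C) = 1*(C + C) = 1*(2*C) = 2*C)
I = 5934 (I = 129*(2*(5 + 5)**2 - 154) = 129*(2*10**2 - 154) = 129*(2*100 - 154) = 129*(200 - 154) = 129*46 = 5934)
-I = -1*5934 = -5934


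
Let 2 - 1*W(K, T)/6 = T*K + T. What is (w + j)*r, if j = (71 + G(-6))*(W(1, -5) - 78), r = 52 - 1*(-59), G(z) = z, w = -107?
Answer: -55167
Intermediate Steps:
W(K, T) = 12 - 6*T - 6*K*T (W(K, T) = 12 - 6*(T*K + T) = 12 - 6*(K*T + T) = 12 - 6*(T + K*T) = 12 + (-6*T - 6*K*T) = 12 - 6*T - 6*K*T)
r = 111 (r = 52 + 59 = 111)
j = -390 (j = (71 - 6)*((12 - 6*(-5) - 6*1*(-5)) - 78) = 65*((12 + 30 + 30) - 78) = 65*(72 - 78) = 65*(-6) = -390)
(w + j)*r = (-107 - 390)*111 = -497*111 = -55167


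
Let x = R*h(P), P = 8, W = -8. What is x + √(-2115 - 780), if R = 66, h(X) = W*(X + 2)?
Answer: -5280 + I*√2895 ≈ -5280.0 + 53.805*I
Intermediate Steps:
h(X) = -16 - 8*X (h(X) = -8*(X + 2) = -8*(2 + X) = -16 - 8*X)
x = -5280 (x = 66*(-16 - 8*8) = 66*(-16 - 64) = 66*(-80) = -5280)
x + √(-2115 - 780) = -5280 + √(-2115 - 780) = -5280 + √(-2895) = -5280 + I*√2895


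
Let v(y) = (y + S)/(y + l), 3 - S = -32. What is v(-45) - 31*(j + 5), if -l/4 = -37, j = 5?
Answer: -31940/103 ≈ -310.10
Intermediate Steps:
l = 148 (l = -4*(-37) = 148)
S = 35 (S = 3 - 1*(-32) = 3 + 32 = 35)
v(y) = (35 + y)/(148 + y) (v(y) = (y + 35)/(y + 148) = (35 + y)/(148 + y))
v(-45) - 31*(j + 5) = (35 - 45)/(148 - 45) - 31*(5 + 5) = -10/103 - 31*10 = (1/103)*(-10) - 310 = -10/103 - 310 = -31940/103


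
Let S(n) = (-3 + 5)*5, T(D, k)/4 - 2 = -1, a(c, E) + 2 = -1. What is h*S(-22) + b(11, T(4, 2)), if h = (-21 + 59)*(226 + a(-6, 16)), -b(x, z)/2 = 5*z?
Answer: 84700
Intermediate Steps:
a(c, E) = -3 (a(c, E) = -2 - 1 = -3)
T(D, k) = 4 (T(D, k) = 8 + 4*(-1) = 8 - 4 = 4)
b(x, z) = -10*z
S(n) = 10 (S(n) = 2*5 = 10)
h = 8474 (h = (-21 + 59)*(226 - 3) = 38*223 = 8474)
h*S(-22) + b(11, T(4, 2)) = 8474*10 - 10*4 = 84740 - 40 = 84700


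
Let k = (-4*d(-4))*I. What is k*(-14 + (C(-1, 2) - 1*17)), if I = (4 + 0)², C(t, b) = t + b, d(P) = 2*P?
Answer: -15360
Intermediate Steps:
C(t, b) = b + t
I = 16 (I = 4² = 16)
k = 512 (k = -8*(-4)*16 = -4*(-8)*16 = 32*16 = 512)
k*(-14 + (C(-1, 2) - 1*17)) = 512*(-14 + ((2 - 1) - 1*17)) = 512*(-14 + (1 - 17)) = 512*(-14 - 16) = 512*(-30) = -15360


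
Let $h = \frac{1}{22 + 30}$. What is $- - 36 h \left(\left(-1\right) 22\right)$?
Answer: $- \frac{198}{13} \approx -15.231$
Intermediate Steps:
$h = \frac{1}{52} \approx 0.019231$
$- - 36 h \left(\left(-1\right) 22\right) = - \left(-36\right) \frac{1}{52} \left(\left(-1\right) 22\right) = - \frac{\left(-9\right) \left(-22\right)}{13} = \left(-1\right) \frac{198}{13} = - \frac{198}{13}$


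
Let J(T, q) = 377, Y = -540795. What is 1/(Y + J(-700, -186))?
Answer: -1/540418 ≈ -1.8504e-6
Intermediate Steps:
1/(Y + J(-700, -186)) = 1/(-540795 + 377) = 1/(-540418) = -1/540418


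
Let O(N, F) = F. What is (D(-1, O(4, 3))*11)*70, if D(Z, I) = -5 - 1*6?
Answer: -8470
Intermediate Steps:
D(Z, I) = -11 (D(Z, I) = -5 - 6 = -11)
(D(-1, O(4, 3))*11)*70 = -11*11*70 = -121*70 = -8470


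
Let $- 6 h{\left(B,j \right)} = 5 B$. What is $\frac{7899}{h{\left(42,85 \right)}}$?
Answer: $- \frac{7899}{35} \approx -225.69$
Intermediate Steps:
$h{\left(B,j \right)} = - \frac{5 B}{6}$
$\frac{7899}{h{\left(42,85 \right)}} = \frac{7899}{\left(- \frac{5}{6}\right) 42} = \frac{7899}{-35} = 7899 \left(- \frac{1}{35}\right) = - \frac{7899}{35}$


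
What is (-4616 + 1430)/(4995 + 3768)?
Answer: -1062/2921 ≈ -0.36357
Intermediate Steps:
(-4616 + 1430)/(4995 + 3768) = -3186/8763 = -3186*1/8763 = -1062/2921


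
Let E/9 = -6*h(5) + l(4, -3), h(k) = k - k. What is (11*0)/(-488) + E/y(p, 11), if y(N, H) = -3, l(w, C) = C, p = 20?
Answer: 9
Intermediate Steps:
h(k) = 0
E = -27 (E = 9*(-6*0 - 3) = 9*(0 - 3) = 9*(-3) = -27)
(11*0)/(-488) + E/y(p, 11) = (11*0)/(-488) - 27/(-3) = 0*(-1/488) - 27*(-⅓) = 0 + 9 = 9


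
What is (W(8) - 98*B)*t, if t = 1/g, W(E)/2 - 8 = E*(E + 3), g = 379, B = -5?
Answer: 682/379 ≈ 1.7995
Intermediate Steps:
W(E) = 16 + 2*E*(3 + E) (W(E) = 16 + 2*(E*(E + 3)) = 16 + 2*(E*(3 + E)) = 16 + 2*E*(3 + E))
t = 1/379 ≈ 0.0026385
(W(8) - 98*B)*t = ((16 + 2*8² + 6*8) - 98*(-5))*(1/379) = ((16 + 2*64 + 48) + 490)*(1/379) = ((16 + 128 + 48) + 490)*(1/379) = (192 + 490)*(1/379) = 682*(1/379) = 682/379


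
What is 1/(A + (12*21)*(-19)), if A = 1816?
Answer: -1/2972 ≈ -0.00033647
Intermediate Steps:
1/(A + (12*21)*(-19)) = 1/(1816 + (12*21)*(-19)) = 1/(1816 + 252*(-19)) = 1/(1816 - 4788) = 1/(-2972) = -1/2972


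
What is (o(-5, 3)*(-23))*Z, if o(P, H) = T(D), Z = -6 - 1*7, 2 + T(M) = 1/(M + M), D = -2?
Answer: -2691/4 ≈ -672.75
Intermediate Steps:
T(M) = -2 + 1/(2*M) (T(M) = -2 + 1/(M + M) = -2 + 1/(2*M))
Z = -13 (Z = -6 - 7 = -13)
o(P, H) = -9/4 (o(P, H) = -2 + (½)/(-2) = -2 + (½)*(-½) = -2 - ¼ = -9/4)
(o(-5, 3)*(-23))*Z = -9/4*(-23)*(-13) = (207/4)*(-13) = -2691/4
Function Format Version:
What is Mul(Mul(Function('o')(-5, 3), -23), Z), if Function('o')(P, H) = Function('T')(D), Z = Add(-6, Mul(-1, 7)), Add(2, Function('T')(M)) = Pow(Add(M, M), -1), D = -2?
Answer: Rational(-2691, 4) ≈ -672.75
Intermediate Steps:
Function('T')(M) = Add(-2, Mul(Rational(1, 2), Pow(M, -1))) (Function('T')(M) = Add(-2, Pow(Add(M, M), -1)) = Add(-2, Pow(Mul(2, M), -1)) = Add(-2, Mul(Rational(1, 2), Pow(M, -1))))
Z = -13 (Z = Add(-6, -7) = -13)
Function('o')(P, H) = Rational(-9, 4) (Function('o')(P, H) = Add(-2, Mul(Rational(1, 2), Pow(-2, -1))) = Add(-2, Mul(Rational(1, 2), Rational(-1, 2))) = Add(-2, Rational(-1, 4)) = Rational(-9, 4))
Mul(Mul(Function('o')(-5, 3), -23), Z) = Mul(Mul(Rational(-9, 4), -23), -13) = Mul(Rational(207, 4), -13) = Rational(-2691, 4)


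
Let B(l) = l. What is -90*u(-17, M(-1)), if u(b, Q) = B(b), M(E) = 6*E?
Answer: 1530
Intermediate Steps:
u(b, Q) = b
-90*u(-17, M(-1)) = -90*(-17) = 1530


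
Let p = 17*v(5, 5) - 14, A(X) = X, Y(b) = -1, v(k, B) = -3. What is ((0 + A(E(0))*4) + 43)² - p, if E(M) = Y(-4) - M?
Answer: 1586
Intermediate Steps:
E(M) = -1 - M
p = -65 (p = 17*(-3) - 14 = -51 - 14 = -65)
((0 + A(E(0))*4) + 43)² - p = ((0 + (-1 - 1*0)*4) + 43)² - 1*(-65) = ((0 + (-1 + 0)*4) + 43)² + 65 = ((0 - 1*4) + 43)² + 65 = ((0 - 4) + 43)² + 65 = (-4 + 43)² + 65 = 39² + 65 = 1521 + 65 = 1586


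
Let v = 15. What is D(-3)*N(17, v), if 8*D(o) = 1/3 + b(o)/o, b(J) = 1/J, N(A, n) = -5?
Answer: -5/18 ≈ -0.27778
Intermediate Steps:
b(J) = 1/J
D(o) = 1/24 + 1/(8*o²) (D(o) = (1/3 + 1/(o*o))/8 = (1*(⅓) + o⁻²)/8 = (⅓ + o⁻²)/8 = 1/24 + 1/(8*o²))
D(-3)*N(17, v) = ((1/24)*(3 + (-3)²)/(-3)²)*(-5) = ((1/24)*(⅑)*(3 + 9))*(-5) = ((1/24)*(⅑)*12)*(-5) = (1/18)*(-5) = -5/18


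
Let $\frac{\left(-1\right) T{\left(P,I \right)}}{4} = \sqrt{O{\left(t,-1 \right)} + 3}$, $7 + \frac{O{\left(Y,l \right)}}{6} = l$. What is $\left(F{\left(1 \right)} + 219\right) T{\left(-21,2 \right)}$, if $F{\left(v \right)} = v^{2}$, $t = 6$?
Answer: $- 2640 i \sqrt{5} \approx - 5903.2 i$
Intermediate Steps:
$O{\left(Y,l \right)} = -42 + 6 l$
$T{\left(P,I \right)} = - 12 i \sqrt{5}$ ($T{\left(P,I \right)} = - 4 \sqrt{\left(-42 + 6 \left(-1\right)\right) + 3} = - 4 \sqrt{\left(-42 - 6\right) + 3} = - 4 \sqrt{-48 + 3} = - 4 \sqrt{-45} = - 4 \cdot 3 i \sqrt{5} = - 12 i \sqrt{5}$)
$\left(F{\left(1 \right)} + 219\right) T{\left(-21,2 \right)} = \left(1^{2} + 219\right) \left(- 12 i \sqrt{5}\right) = \left(1 + 219\right) \left(- 12 i \sqrt{5}\right) = 220 \left(- 12 i \sqrt{5}\right) = - 2640 i \sqrt{5}$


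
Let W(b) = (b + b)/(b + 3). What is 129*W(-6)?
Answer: 516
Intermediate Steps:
W(b) = 2*b/(3 + b) (W(b) = (2*b)/(3 + b) = 2*b/(3 + b))
129*W(-6) = 129*(2*(-6)/(3 - 6)) = 129*(2*(-6)/(-3)) = 129*(2*(-6)*(-⅓)) = 129*4 = 516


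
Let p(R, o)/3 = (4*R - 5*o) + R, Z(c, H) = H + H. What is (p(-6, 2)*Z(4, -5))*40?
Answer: 48000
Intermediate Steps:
Z(c, H) = 2*H
p(R, o) = -15*o + 15*R (p(R, o) = 3*((4*R - 5*o) + R) = 3*((-5*o + 4*R) + R) = 3*(-5*o + 5*R) = -15*o + 15*R)
(p(-6, 2)*Z(4, -5))*40 = ((-15*2 + 15*(-6))*(2*(-5)))*40 = ((-30 - 90)*(-10))*40 = -120*(-10)*40 = 1200*40 = 48000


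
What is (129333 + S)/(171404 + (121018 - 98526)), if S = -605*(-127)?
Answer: 25771/24237 ≈ 1.0633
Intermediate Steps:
S = 76835
(129333 + S)/(171404 + (121018 - 98526)) = (129333 + 76835)/(171404 + (121018 - 98526)) = 206168/(171404 + 22492) = 206168/193896 = 206168*(1/193896) = 25771/24237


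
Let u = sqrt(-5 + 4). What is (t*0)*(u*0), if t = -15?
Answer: 0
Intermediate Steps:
u = I (u = sqrt(-1) = I ≈ 1.0*I)
(t*0)*(u*0) = (-15*0)*(I*0) = 0*0 = 0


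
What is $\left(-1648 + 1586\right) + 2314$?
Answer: $2252$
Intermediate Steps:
$\left(-1648 + 1586\right) + 2314 = -62 + 2314 = 2252$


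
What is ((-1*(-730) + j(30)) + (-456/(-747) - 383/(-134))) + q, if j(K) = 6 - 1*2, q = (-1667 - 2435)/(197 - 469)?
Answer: 1707450605/2268888 ≈ 752.55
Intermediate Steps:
q = 2051/136 (q = -4102/(-272) = -4102*(-1/272) = 2051/136 ≈ 15.081)
j(K) = 4 (j(K) = 6 - 2 = 4)
((-1*(-730) + j(30)) + (-456/(-747) - 383/(-134))) + q = ((-1*(-730) + 4) + (-456/(-747) - 383/(-134))) + 2051/136 = ((730 + 4) + (-456*(-1/747) - 383*(-1/134))) + 2051/136 = (734 + (152/249 + 383/134)) + 2051/136 = (734 + 115735/33366) + 2051/136 = 24606379/33366 + 2051/136 = 1707450605/2268888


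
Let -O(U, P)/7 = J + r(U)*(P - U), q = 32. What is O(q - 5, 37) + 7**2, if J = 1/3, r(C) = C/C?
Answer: -70/3 ≈ -23.333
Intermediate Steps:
r(C) = 1
J = 1/3 ≈ 0.33333
O(U, P) = -7/3 - 7*P + 7*U (O(U, P) = -7*(1/3 + 1*(P - U)) = -7*(1/3 + (P - U)) = -7*(1/3 + P - U) = -7/3 - 7*P + 7*U)
O(q - 5, 37) + 7**2 = (-7/3 - 7*37 + 7*(32 - 5)) + 7**2 = (-7/3 - 259 + 7*27) + 49 = (-7/3 - 259 + 189) + 49 = -217/3 + 49 = -70/3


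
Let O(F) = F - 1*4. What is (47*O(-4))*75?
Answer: -28200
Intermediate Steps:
O(F) = -4 + F (O(F) = F - 4 = -4 + F)
(47*O(-4))*75 = (47*(-4 - 4))*75 = (47*(-8))*75 = -376*75 = -28200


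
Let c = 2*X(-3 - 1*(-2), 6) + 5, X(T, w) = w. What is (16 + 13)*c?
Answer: 493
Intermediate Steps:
c = 17 (c = 2*6 + 5 = 12 + 5 = 17)
(16 + 13)*c = (16 + 13)*17 = 29*17 = 493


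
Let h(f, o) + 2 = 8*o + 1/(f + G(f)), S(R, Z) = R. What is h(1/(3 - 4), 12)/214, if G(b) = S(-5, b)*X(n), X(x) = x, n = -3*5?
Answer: 6957/15836 ≈ 0.43932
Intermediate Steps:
n = -15
G(b) = 75 (G(b) = -5*(-15) = 75)
h(f, o) = -2 + 1/(75 + f) + 8*o (h(f, o) = -2 + (8*o + 1/(f + 75)) = -2 + (8*o + 1/(75 + f)) = -2 + (1/(75 + f) + 8*o) = -2 + 1/(75 + f) + 8*o)
h(1/(3 - 4), 12)/214 = ((-149 - 2/(3 - 4) + 600*12 + 8*12/(3 - 4))/(75 + 1/(3 - 4)))/214 = ((-149 - 2/(-1) + 7200 + 8*12/(-1))/(75 + 1/(-1)))*(1/214) = ((-149 - 2*(-1) + 7200 + 8*(-1)*12)/(75 - 1))*(1/214) = ((-149 + 2 + 7200 - 96)/74)*(1/214) = ((1/74)*6957)*(1/214) = (6957/74)*(1/214) = 6957/15836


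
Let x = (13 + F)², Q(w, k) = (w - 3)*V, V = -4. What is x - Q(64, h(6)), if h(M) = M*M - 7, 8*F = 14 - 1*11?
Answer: 27065/64 ≈ 422.89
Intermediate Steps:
F = 3/8 (F = (14 - 1*11)/8 = (14 - 11)/8 = (⅛)*3 = 3/8 ≈ 0.37500)
h(M) = -7 + M² (h(M) = M² - 7 = -7 + M²)
Q(w, k) = 12 - 4*w (Q(w, k) = (w - 3)*(-4) = (-3 + w)*(-4) = 12 - 4*w)
x = 11449/64 (x = (13 + 3/8)² = (107/8)² = 11449/64 ≈ 178.89)
x - Q(64, h(6)) = 11449/64 - (12 - 4*64) = 11449/64 - (12 - 256) = 11449/64 - 1*(-244) = 11449/64 + 244 = 27065/64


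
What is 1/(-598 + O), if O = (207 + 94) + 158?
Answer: -1/139 ≈ -0.0071942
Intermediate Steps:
O = 459 (O = 301 + 158 = 459)
1/(-598 + O) = 1/(-598 + 459) = 1/(-139) = -1/139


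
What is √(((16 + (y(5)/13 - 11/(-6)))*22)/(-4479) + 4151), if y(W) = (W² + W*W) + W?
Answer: 10*√140731145971/58227 ≈ 64.427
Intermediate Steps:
y(W) = W + 2*W² (y(W) = (W² + W²) + W = 2*W² + W = W + 2*W²)
√(((16 + (y(5)/13 - 11/(-6)))*22)/(-4479) + 4151) = √(((16 + ((5*(1 + 2*5))/13 - 11/(-6)))*22)/(-4479) + 4151) = √(((16 + ((5*(1 + 10))*(1/13) - 11*(-⅙)))*22)*(-1/4479) + 4151) = √(((16 + ((5*11)*(1/13) + 11/6))*22)*(-1/4479) + 4151) = √(((16 + (55*(1/13) + 11/6))*22)*(-1/4479) + 4151) = √(((16 + (55/13 + 11/6))*22)*(-1/4479) + 4151) = √(((16 + 473/78)*22)*(-1/4479) + 4151) = √(((1721/78)*22)*(-1/4479) + 4151) = √((18931/39)*(-1/4479) + 4151) = √(-18931/174681 + 4151) = √(725081900/174681) = 10*√140731145971/58227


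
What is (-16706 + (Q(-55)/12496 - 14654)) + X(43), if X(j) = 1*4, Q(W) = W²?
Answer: -35620141/1136 ≈ -31356.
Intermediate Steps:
X(j) = 4
(-16706 + (Q(-55)/12496 - 14654)) + X(43) = (-16706 + ((-55)²/12496 - 14654)) + 4 = (-16706 + (3025*(1/12496) - 14654)) + 4 = (-16706 + (275/1136 - 14654)) + 4 = (-16706 - 16646669/1136) + 4 = -35624685/1136 + 4 = -35620141/1136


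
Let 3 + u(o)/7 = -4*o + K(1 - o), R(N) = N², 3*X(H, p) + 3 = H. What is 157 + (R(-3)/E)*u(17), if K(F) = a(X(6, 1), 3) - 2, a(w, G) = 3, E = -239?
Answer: 41933/239 ≈ 175.45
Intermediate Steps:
X(H, p) = -1 + H/3
K(F) = 1 (K(F) = 3 - 2 = 1)
u(o) = -14 - 28*o (u(o) = -21 + 7*(-4*o + 1) = -21 + 7*(1 - 4*o) = -21 + (7 - 28*o) = -14 - 28*o)
157 + (R(-3)/E)*u(17) = 157 + ((-3)²/(-239))*(-14 - 28*17) = 157 + (9*(-1/239))*(-14 - 476) = 157 - 9/239*(-490) = 157 + 4410/239 = 41933/239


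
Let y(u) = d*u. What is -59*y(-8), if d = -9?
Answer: -4248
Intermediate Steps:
y(u) = -9*u
-59*y(-8) = -(-531)*(-8) = -59*72 = -4248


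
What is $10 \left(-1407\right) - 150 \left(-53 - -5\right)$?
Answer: $-6870$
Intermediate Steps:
$10 \left(-1407\right) - 150 \left(-53 - -5\right) = -14070 - 150 \left(-53 + 5\right) = -14070 - 150 \left(-48\right) = -14070 - -7200 = -14070 + 7200 = -6870$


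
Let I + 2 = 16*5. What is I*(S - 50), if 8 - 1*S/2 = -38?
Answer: 3276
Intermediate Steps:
S = 92 (S = 16 - 2*(-38) = 16 + 76 = 92)
I = 78 (I = -2 + 16*5 = -2 + 80 = 78)
I*(S - 50) = 78*(92 - 50) = 78*42 = 3276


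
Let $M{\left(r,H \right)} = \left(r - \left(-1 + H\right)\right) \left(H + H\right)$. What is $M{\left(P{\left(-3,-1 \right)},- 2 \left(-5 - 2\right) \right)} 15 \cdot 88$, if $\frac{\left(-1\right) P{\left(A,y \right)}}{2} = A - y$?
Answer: $-332640$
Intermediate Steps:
$P{\left(A,y \right)} = - 2 A + 2 y$ ($P{\left(A,y \right)} = - 2 \left(A - y\right) = - 2 A + 2 y$)
$M{\left(r,H \right)} = 2 H \left(1 + r - H\right)$ ($M{\left(r,H \right)} = \left(1 + r - H\right) 2 H = 2 H \left(1 + r - H\right)$)
$M{\left(P{\left(-3,-1 \right)},- 2 \left(-5 - 2\right) \right)} 15 \cdot 88 = 2 \left(- 2 \left(-5 - 2\right)\right) \left(1 + \left(\left(-2\right) \left(-3\right) + 2 \left(-1\right)\right) - - 2 \left(-5 - 2\right)\right) 15 \cdot 88 = 2 \left(\left(-2\right) \left(-7\right)\right) \left(1 + \left(6 - 2\right) - \left(-2\right) \left(-7\right)\right) 15 \cdot 88 = 2 \cdot 14 \left(1 + 4 - 14\right) 15 \cdot 88 = 2 \cdot 14 \left(-9\right) 15 \cdot 88 = \left(-252\right) 15 \cdot 88 = \left(-3780\right) 88 = -332640$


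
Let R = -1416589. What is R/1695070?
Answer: -1416589/1695070 ≈ -0.83571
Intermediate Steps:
R/1695070 = -1416589/1695070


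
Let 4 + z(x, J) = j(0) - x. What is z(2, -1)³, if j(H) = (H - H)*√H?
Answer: -216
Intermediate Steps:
j(H) = 0 (j(H) = 0*√H = 0)
z(x, J) = -4 - x (z(x, J) = -4 + (0 - x) = -4 - x)
z(2, -1)³ = (-4 - 1*2)³ = (-4 - 2)³ = (-6)³ = -216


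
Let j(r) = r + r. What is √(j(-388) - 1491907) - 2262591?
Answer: -2262591 + I*√1492683 ≈ -2.2626e+6 + 1221.8*I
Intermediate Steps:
j(r) = 2*r
√(j(-388) - 1491907) - 2262591 = √(2*(-388) - 1491907) - 2262591 = √(-776 - 1491907) - 2262591 = √(-1492683) - 2262591 = I*√1492683 - 2262591 = -2262591 + I*√1492683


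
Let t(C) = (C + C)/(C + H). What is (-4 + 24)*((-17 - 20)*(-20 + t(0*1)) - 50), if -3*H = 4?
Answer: 13800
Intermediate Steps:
H = -4/3 (H = -1/3*4 = -4/3 ≈ -1.3333)
t(C) = 2*C/(-4/3 + C) (t(C) = (C + C)/(C - 4/3) = (2*C)/(-4/3 + C) = 2*C/(-4/3 + C))
(-4 + 24)*((-17 - 20)*(-20 + t(0*1)) - 50) = (-4 + 24)*((-17 - 20)*(-20 + 6*(0*1)/(-4 + 3*(0*1))) - 50) = 20*(-37*(-20 + 6*0/(-4 + 3*0)) - 50) = 20*(-37*(-20 + 6*0/(-4 + 0)) - 50) = 20*(-37*(-20 + 6*0/(-4)) - 50) = 20*(-37*(-20 + 6*0*(-1/4)) - 50) = 20*(-37*(-20 + 0) - 50) = 20*(-37*(-20) - 50) = 20*(740 - 50) = 20*690 = 13800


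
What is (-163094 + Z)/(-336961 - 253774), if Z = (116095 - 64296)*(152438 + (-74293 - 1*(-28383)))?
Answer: -5517880778/590735 ≈ -9340.7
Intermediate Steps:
Z = 5518043872 (Z = 51799*(152438 + (-74293 + 28383)) = 51799*(152438 - 45910) = 51799*106528 = 5518043872)
(-163094 + Z)/(-336961 - 253774) = (-163094 + 5518043872)/(-336961 - 253774) = 5517880778/(-590735) = 5517880778*(-1/590735) = -5517880778/590735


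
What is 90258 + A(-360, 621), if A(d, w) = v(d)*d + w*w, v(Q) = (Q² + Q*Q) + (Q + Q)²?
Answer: -279460101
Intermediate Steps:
v(Q) = 6*Q² (v(Q) = (Q² + Q²) + (2*Q)² = 2*Q² + 4*Q² = 6*Q²)
A(d, w) = w² + 6*d³ (A(d, w) = (6*d²)*d + w*w = 6*d³ + w² = w² + 6*d³)
90258 + A(-360, 621) = 90258 + (621² + 6*(-360)³) = 90258 + (385641 + 6*(-46656000)) = 90258 + (385641 - 279936000) = 90258 - 279550359 = -279460101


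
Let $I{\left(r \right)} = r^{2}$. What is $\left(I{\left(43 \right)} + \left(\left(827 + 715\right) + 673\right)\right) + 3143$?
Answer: $7207$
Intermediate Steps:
$\left(I{\left(43 \right)} + \left(\left(827 + 715\right) + 673\right)\right) + 3143 = \left(43^{2} + \left(\left(827 + 715\right) + 673\right)\right) + 3143 = \left(1849 + \left(1542 + 673\right)\right) + 3143 = \left(1849 + 2215\right) + 3143 = 4064 + 3143 = 7207$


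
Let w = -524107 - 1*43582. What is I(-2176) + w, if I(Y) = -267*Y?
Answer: 13303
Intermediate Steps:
w = -567689 (w = -524107 - 43582 = -567689)
I(-2176) + w = -267*(-2176) - 567689 = 580992 - 567689 = 13303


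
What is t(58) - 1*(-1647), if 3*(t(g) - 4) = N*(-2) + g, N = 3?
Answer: 5005/3 ≈ 1668.3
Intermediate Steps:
t(g) = 2 + g/3 (t(g) = 4 + (3*(-2) + g)/3 = 4 + (-6 + g)/3 = 4 + (-2 + g/3) = 2 + g/3)
t(58) - 1*(-1647) = (2 + (⅓)*58) - 1*(-1647) = (2 + 58/3) + 1647 = 64/3 + 1647 = 5005/3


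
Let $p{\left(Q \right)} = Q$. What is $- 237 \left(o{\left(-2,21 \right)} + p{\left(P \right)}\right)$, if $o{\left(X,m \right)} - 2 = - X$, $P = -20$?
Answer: $3792$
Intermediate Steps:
$o{\left(X,m \right)} = 2 - X$
$- 237 \left(o{\left(-2,21 \right)} + p{\left(P \right)}\right) = - 237 \left(\left(2 - -2\right) - 20\right) = - 237 \left(\left(2 + 2\right) - 20\right) = - 237 \left(4 - 20\right) = \left(-237\right) \left(-16\right) = 3792$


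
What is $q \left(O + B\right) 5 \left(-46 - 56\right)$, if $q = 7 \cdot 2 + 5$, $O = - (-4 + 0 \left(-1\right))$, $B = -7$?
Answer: $29070$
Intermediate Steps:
$O = 4$ ($O = - (-4 + 0) = \left(-1\right) \left(-4\right) = 4$)
$q = 19$ ($q = 14 + 5 = 19$)
$q \left(O + B\right) 5 \left(-46 - 56\right) = 19 \left(4 - 7\right) 5 \left(-46 - 56\right) = 19 \left(\left(-3\right) 5\right) \left(-102\right) = 19 \left(-15\right) \left(-102\right) = \left(-285\right) \left(-102\right) = 29070$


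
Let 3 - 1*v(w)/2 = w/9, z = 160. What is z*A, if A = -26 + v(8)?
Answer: -31360/9 ≈ -3484.4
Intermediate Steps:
v(w) = 6 - 2*w/9
A = -196/9 (A = -26 + (6 - 2/9*8) = -26 + (6 - 16/9) = -26 + 38/9 = -196/9 ≈ -21.778)
z*A = 160*(-196/9) = -31360/9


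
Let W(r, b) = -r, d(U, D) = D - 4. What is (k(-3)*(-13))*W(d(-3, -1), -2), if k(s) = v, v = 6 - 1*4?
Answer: -130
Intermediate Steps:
d(U, D) = -4 + D
v = 2 (v = 6 - 4 = 2)
k(s) = 2
(k(-3)*(-13))*W(d(-3, -1), -2) = (2*(-13))*(-(-4 - 1)) = -(-26)*(-5) = -26*5 = -130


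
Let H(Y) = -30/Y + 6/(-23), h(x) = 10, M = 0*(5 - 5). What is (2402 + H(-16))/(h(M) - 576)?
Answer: -442265/104144 ≈ -4.2467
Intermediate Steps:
M = 0 (M = 0*0 = 0)
H(Y) = -6/23 - 30/Y (H(Y) = -30/Y + 6*(-1/23) = -30/Y - 6/23 = -6/23 - 30/Y)
(2402 + H(-16))/(h(M) - 576) = (2402 + (-6/23 - 30/(-16)))/(10 - 576) = (2402 + (-6/23 - 30*(-1/16)))/(-566) = (2402 + (-6/23 + 15/8))*(-1/566) = (2402 + 297/184)*(-1/566) = (442265/184)*(-1/566) = -442265/104144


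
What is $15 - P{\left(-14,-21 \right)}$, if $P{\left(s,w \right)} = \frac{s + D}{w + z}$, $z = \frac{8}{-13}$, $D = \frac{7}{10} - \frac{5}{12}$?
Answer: $\frac{242201}{16860} \approx 14.365$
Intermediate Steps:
$D = \frac{17}{60}$ ($D = 7 \cdot \frac{1}{10} - \frac{5}{12} = \frac{7}{10} - \frac{5}{12} = \frac{17}{60} \approx 0.28333$)
$z = - \frac{8}{13}$ ($z = 8 \left(- \frac{1}{13}\right) = - \frac{8}{13} \approx -0.61539$)
$P{\left(s,w \right)} = \frac{\frac{17}{60} + s}{- \frac{8}{13} + w}$ ($P{\left(s,w \right)} = \frac{s + \frac{17}{60}}{w - \frac{8}{13}} = \frac{\frac{17}{60} + s}{- \frac{8}{13} + w}$)
$15 - P{\left(-14,-21 \right)} = 15 - \frac{13 \left(17 + 60 \left(-14\right)\right)}{60 \left(-8 + 13 \left(-21\right)\right)} = 15 - \frac{13 \left(17 - 840\right)}{60 \left(-8 - 273\right)} = 15 - \frac{13}{60} \frac{1}{-281} \left(-823\right) = 15 - \frac{13}{60} \left(- \frac{1}{281}\right) \left(-823\right) = 15 - \frac{10699}{16860} = \frac{242201}{16860}$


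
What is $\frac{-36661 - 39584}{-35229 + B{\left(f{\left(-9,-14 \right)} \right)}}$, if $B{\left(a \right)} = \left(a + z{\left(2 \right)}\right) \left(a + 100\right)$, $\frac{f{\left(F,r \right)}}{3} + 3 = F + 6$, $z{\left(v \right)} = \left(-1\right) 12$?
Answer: $\frac{1495}{739} \approx 2.023$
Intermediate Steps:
$z{\left(v \right)} = -12$
$f{\left(F,r \right)} = 9 + 3 F$ ($f{\left(F,r \right)} = -9 + 3 \left(F + 6\right) = -9 + 3 \left(6 + F\right) = -9 + \left(18 + 3 F\right) = 9 + 3 F$)
$B{\left(a \right)} = \left(-12 + a\right) \left(100 + a\right)$ ($B{\left(a \right)} = \left(a - 12\right) \left(a + 100\right) = \left(-12 + a\right) \left(100 + a\right)$)
$\frac{-36661 - 39584}{-35229 + B{\left(f{\left(-9,-14 \right)} \right)}} = \frac{-36661 - 39584}{-35229 + \left(-1200 + \left(9 + 3 \left(-9\right)\right)^{2} + 88 \left(9 + 3 \left(-9\right)\right)\right)} = - \frac{76245}{-35229 + \left(-1200 + \left(9 - 27\right)^{2} + 88 \left(9 - 27\right)\right)} = - \frac{76245}{-35229 + \left(-1200 + \left(-18\right)^{2} + 88 \left(-18\right)\right)} = - \frac{76245}{-35229 - 2460} = - \frac{76245}{-37689} = \left(-76245\right) \left(- \frac{1}{37689}\right) = \frac{1495}{739}$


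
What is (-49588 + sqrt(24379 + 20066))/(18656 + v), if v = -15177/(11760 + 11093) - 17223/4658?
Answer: -479873327192/180495760369 + 106449274*sqrt(44445)/1985453364059 ≈ -2.6473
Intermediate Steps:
v = -464291685/106449274 (v = -15177/22853 - 17223*1/4658 = -15177*1/22853 - 17223/4658 = -15177/22853 - 17223/4658 = -464291685/106449274 ≈ -4.3616)
(-49588 + sqrt(24379 + 20066))/(18656 + v) = (-49588 + sqrt(24379 + 20066))/(18656 - 464291685/106449274) = (-49588 + sqrt(44445))/(1985453364059/106449274) = (-49588 + sqrt(44445))*(106449274/1985453364059) = -479873327192/180495760369 + 106449274*sqrt(44445)/1985453364059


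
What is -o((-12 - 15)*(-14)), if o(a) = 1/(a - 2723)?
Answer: 1/2345 ≈ 0.00042644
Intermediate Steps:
o(a) = 1/(-2723 + a)
-o((-12 - 15)*(-14)) = -1/(-2723 + (-12 - 15)*(-14)) = -1/(-2723 - 27*(-14)) = -1/(-2723 + 378) = -1/(-2345) = -1*(-1/2345) = 1/2345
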